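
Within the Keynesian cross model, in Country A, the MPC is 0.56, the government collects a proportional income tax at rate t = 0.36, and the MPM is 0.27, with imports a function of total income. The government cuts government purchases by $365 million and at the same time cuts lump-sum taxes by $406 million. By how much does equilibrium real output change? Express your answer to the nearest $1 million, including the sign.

Expenditure multiplier = 1/(1 − c(1−t) + m) = 1/(1 − 0.56×0.64 + 0.27) = 1/0.9116 ≈ 1.097.
ΔG contributes k·ΔG = (−$365 million) / 0.9116 ≈ −$400.4 million.
ΔT of −$406 million changes first-round spending by −c·ΔT = +$227.36 million, contributing k·(−c·ΔT) = (+$227.36 million) / 0.9116 ≈ +$249.4 million.
Net ΔY = k(ΔG − c·ΔT) = (−$137.64 million) / 0.9116 ≈ −$151 million.

−$151 million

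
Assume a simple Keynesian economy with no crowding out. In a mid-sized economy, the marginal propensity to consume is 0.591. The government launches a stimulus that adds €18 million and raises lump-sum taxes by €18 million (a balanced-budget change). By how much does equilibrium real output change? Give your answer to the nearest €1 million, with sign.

+€18 million

Expenditure multiplier = 1/(1 − MPC) = 1/(1 − 0.591) = 1/0.409 ≈ 2.445.
ΔG contributes k·ΔG = (+€18 million) / 0.409 ≈ +€44 million.
ΔT of +€18 million changes first-round spending by −c·ΔT = −€10.638 million, contributing k·(−c·ΔT) = (−€10.638 million) / 0.409 ≈ −€26 million.
With ΔG = ΔT and no other leakages, the balanced-budget multiplier is 1, so ΔY = ΔG = +€18 million.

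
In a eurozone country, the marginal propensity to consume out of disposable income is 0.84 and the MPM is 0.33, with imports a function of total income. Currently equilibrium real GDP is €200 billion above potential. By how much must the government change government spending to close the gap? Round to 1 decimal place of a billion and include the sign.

Spending multiplier = 1/(1 − c + m) = 1/(1 − 0.84 + 0.33) = 1/0.49 ≈ 2.041.
Need ΔY = −€200 billion, so ΔG = ΔY/k = (−€200 billion) × 0.49 = −€98 billion.
The government should cut government spending by €98 billion.

−€98.0 billion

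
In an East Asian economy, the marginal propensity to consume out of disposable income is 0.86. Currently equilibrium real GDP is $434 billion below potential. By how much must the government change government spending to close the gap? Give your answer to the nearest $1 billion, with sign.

+$61 billion

Spending multiplier = 1/(1 − MPC) = 1/(1 − 0.86) = 1/0.14 ≈ 7.143.
Need ΔY = +$434 billion, so ΔG = ΔY/k = (+$434 billion) × 0.14 ≈ +$61 billion.
The government should increase government spending by $61 billion.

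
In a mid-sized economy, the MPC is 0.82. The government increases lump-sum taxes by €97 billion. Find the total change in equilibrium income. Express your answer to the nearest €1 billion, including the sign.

−€442 billion

A lump-sum tax change of +€97 billion shifts disposable income by −€97 billion; first-round consumption changes by −c × ΔT = −0.82 × (+€97 billion) = −€79.54 billion.
Expenditure multiplier = 1/(1 − MPC) = 1/(1 − 0.82) = 1/0.18 ≈ 5.556.
The tax multiplier is −c × k ≈ −4.556, so ΔY = k × (−c·ΔT) = (−€79.54 billion) / 0.18 ≈ −€442 billion.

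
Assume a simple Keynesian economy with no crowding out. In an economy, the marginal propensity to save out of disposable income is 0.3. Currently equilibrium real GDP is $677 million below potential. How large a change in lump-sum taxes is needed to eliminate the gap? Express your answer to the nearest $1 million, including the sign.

MPC = 1 − MPS = 1 − 0.3 = 0.7.
Spending multiplier = 1/(1 − MPC) = 1/(1 − 0.7) = 1/0.3 ≈ 3.333.
Tax multiplier = −c·k = −0.7/0.3 ≈ −2.333. Need ΔY = +$677 million, so ΔT = ΔY/(−c·k) = −(+$677 million) × 0.3 / 0.7 ≈ −$290 million.
The government should cut lump-sum taxes by $290 million.

−$290 million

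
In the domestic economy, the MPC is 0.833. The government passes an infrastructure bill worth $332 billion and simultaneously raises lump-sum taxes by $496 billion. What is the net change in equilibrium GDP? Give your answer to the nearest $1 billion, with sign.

Expenditure multiplier = 1/(1 − MPC) = 1/(1 − 0.833) = 1/0.167 ≈ 5.988.
ΔG contributes k·ΔG = (+$332 billion) / 0.167 ≈ +$1,988 billion.
ΔT of +$496 billion changes first-round spending by −c·ΔT = −$413.168 billion, contributing k·(−c·ΔT) = (−$413.168 billion) / 0.167 ≈ −$2,474.1 billion.
Net ΔY = k(ΔG − c·ΔT) = (−$81.168 billion) / 0.167 ≈ −$486 billion.

−$486 billion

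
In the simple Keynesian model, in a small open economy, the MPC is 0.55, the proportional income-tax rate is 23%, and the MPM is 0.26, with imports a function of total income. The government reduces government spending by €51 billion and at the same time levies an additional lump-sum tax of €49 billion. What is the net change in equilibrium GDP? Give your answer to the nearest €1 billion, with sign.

Expenditure multiplier = 1/(1 − c(1−t) + m) = 1/(1 − 0.55×0.77 + 0.26) = 1/0.8365 ≈ 1.195.
ΔG contributes k·ΔG = (−€51 billion) / 0.8365 ≈ −€61 billion.
ΔT of +€49 billion changes first-round spending by −c·ΔT = −€26.95 billion, contributing k·(−c·ΔT) = (−€26.95 billion) / 0.8365 ≈ −€32.2 billion.
Net ΔY = k(ΔG − c·ΔT) = (−€77.95 billion) / 0.8365 ≈ −€93 billion.

−€93 billion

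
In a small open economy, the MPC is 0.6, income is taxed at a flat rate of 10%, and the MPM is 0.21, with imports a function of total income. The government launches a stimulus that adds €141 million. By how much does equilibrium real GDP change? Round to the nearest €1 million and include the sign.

+€210 million

Spending multiplier = 1/(1 − c(1−t) + m) = 1/(1 − 0.6×0.9 + 0.21) = 1/0.67 ≈ 1.493.
ΔY = k × ΔG = (+€141 million) / 0.67 ≈ +€210 million.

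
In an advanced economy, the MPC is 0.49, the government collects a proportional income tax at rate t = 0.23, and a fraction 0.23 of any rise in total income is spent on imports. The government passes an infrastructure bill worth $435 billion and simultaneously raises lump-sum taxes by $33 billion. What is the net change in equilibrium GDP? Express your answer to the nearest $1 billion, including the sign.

Expenditure multiplier = 1/(1 − c(1−t) + m) = 1/(1 − 0.49×0.77 + 0.23) = 1/0.8527 ≈ 1.173.
ΔG contributes k·ΔG = (+$435 billion) / 0.8527 ≈ +$510.1 billion.
ΔT of +$33 billion changes first-round spending by −c·ΔT = −$16.17 billion, contributing k·(−c·ΔT) = (−$16.17 billion) / 0.8527 ≈ −$19 billion.
Net ΔY = k(ΔG − c·ΔT) = (+$418.83 billion) / 0.8527 ≈ +$491 billion.

+$491 billion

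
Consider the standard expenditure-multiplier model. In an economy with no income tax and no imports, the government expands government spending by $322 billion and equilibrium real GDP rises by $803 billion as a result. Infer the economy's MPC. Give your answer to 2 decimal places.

0.60

Implied spending multiplier k = ΔY/ΔG = 803/322 ≈ 2.4938.
Since k = 1/(1 − MPC), MPC = 1 − 1/k = 1 − ΔG/ΔY = 1 − 322/803 ≈ 0.60.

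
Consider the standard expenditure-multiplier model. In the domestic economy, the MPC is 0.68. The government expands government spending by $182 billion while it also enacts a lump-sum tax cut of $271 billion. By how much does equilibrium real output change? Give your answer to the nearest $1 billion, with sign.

Expenditure multiplier = 1/(1 − MPC) = 1/(1 − 0.68) = 1/0.32 = 3.125.
ΔG contributes k·ΔG = (+$182 billion) / 0.32 ≈ +$568.8 billion.
ΔT of −$271 billion changes first-round spending by −c·ΔT = +$184.28 billion, contributing k·(−c·ΔT) = (+$184.28 billion) / 0.32 ≈ +$575.9 billion.
Net ΔY = k(ΔG − c·ΔT) = (+$366.28 billion) / 0.32 ≈ +$1,145 billion.

+$1,145 billion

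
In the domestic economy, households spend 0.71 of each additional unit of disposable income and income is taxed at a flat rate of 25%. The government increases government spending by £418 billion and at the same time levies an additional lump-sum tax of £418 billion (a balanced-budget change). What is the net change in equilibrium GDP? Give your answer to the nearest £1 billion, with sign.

Expenditure multiplier = 1/(1 − c(1−t)) = 1/(1 − 0.71×0.75) = 1/0.4675 ≈ 2.139.
ΔG contributes k·ΔG = (+£418 billion) / 0.4675 ≈ +£894.1 billion.
ΔT of +£418 billion changes first-round spending by −c·ΔT = −£296.78 billion, contributing k·(−c·ΔT) = (−£296.78 billion) / 0.4675 ≈ −£634.8 billion.
Net ΔY = k(ΔG − c·ΔT) = (+£121.22 billion) / 0.4675 ≈ +£259 billion.

+£259 billion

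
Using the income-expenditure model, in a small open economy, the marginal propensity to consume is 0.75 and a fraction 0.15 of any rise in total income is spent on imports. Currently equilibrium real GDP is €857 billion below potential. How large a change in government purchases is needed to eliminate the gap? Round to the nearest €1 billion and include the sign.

Spending multiplier = 1/(1 − c + m) = 1/(1 − 0.75 + 0.15) = 1/0.4 = 2.5.
Need ΔY = +€857 billion, so ΔG = ΔY/k = (+€857 billion) × 0.4 ≈ +€343 billion.
The government should increase government purchases by €343 billion.

+€343 billion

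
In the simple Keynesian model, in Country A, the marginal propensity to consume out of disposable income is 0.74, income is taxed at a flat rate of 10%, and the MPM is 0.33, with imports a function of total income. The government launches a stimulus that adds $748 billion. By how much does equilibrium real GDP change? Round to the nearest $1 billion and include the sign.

Expenditure multiplier = 1/(1 − c(1−t) + m) = 1/(1 − 0.74×0.9 + 0.33) = 1/0.664 ≈ 1.506.
ΔY = k × ΔG = (+$748 billion) / 0.664 ≈ +$1,127 billion.

+$1,127 billion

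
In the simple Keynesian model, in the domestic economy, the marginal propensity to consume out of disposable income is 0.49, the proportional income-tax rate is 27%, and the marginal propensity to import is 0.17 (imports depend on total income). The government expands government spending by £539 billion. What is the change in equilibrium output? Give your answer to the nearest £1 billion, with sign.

Spending multiplier = 1/(1 − c(1−t) + m) = 1/(1 − 0.49×0.73 + 0.17) = 1/0.8123 ≈ 1.231.
ΔY = k × ΔG = (+£539 billion) / 0.8123 ≈ +£664 billion.

+£664 billion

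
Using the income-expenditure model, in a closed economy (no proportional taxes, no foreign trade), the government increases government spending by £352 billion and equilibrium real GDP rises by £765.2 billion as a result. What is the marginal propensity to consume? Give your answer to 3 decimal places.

0.540

Implied spending multiplier k = ΔY/ΔG = 765.2/352 ≈ 2.1739.
Since k = 1/(1 − MPC), MPC = 1 − 1/k = 1 − ΔG/ΔY = 1 − 352/765.2 ≈ 0.540.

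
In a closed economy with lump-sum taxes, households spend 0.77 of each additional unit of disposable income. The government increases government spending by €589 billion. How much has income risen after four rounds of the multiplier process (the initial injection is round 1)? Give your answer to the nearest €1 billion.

Round 1 adds ΔG = €589 billion; each later round is MPC = 0.77 times the previous.
After 4 rounds: 589 + 453.53 + 349.2181 + 268.897937 = ΔG·(1 − c^4)/(1 − c) = 589 × (1 − 0.35153041)/0.23 ≈ €1,661 billion.

€1,661 billion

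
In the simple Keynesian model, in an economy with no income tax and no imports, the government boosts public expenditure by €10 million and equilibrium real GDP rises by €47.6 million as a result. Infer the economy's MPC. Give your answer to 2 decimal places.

Implied spending multiplier k = ΔY/ΔG = 47.6/10 = 4.76.
Since k = 1/(1 − MPC), MPC = 1 − 1/k = 1 − ΔG/ΔY = 1 − 10/47.6 ≈ 0.79.

0.79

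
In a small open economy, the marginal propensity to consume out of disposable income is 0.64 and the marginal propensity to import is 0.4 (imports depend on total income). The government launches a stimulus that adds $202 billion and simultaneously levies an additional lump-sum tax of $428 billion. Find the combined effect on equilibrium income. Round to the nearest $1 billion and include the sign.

Expenditure multiplier = 1/(1 − c + m) = 1/(1 − 0.64 + 0.4) = 1/0.76 ≈ 1.316.
ΔG contributes k·ΔG = (+$202 billion) / 0.76 ≈ +$265.8 billion.
ΔT of +$428 billion changes first-round spending by −c·ΔT = −$273.92 billion, contributing k·(−c·ΔT) = (−$273.92 billion) / 0.76 ≈ −$360.4 billion.
Net ΔY = k(ΔG − c·ΔT) = (−$71.92 billion) / 0.76 ≈ −$95 billion.

−$95 billion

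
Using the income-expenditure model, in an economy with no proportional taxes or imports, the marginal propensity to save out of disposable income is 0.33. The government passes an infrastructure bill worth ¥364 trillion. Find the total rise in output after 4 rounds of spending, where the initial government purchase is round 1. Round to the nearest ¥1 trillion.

¥881 trillion

MPC = 1 − MPS = 1 − 0.33 = 0.67.
Round 1 adds ΔG = ¥364 trillion; each later round is MPC = 0.67 times the previous.
After 4 rounds: 364 + 243.88 + 163.3996 + 109.477732 = ΔG·(1 − c^4)/(1 − c) = 364 × (1 − 0.20151121)/0.33 ≈ ¥881 trillion.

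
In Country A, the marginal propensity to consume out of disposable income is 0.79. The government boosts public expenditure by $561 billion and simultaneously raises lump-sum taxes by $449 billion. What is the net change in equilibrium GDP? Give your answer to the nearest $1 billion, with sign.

Expenditure multiplier = 1/(1 − MPC) = 1/(1 − 0.79) = 1/0.21 ≈ 4.762.
ΔG contributes k·ΔG = (+$561 billion) / 0.21 ≈ +$2,671.4 billion.
ΔT of +$449 billion changes first-round spending by −c·ΔT = −$354.71 billion, contributing k·(−c·ΔT) = (−$354.71 billion) / 0.21 ≈ −$1,689.1 billion.
Net ΔY = k(ΔG − c·ΔT) = (+$206.29 billion) / 0.21 ≈ +$982 billion.

+$982 billion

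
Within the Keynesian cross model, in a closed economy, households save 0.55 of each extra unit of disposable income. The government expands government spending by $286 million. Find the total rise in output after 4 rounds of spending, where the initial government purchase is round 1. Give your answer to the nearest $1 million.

MPC = 1 − MPS = 1 − 0.55 = 0.45.
Round 1 adds ΔG = $286 million; each later round is MPC = 0.45 times the previous.
After 4 rounds: 286 + 128.7 + 57.915 + 26.06175 = ΔG·(1 − c^4)/(1 − c) = 286 × (1 − 0.04100625)/0.55 ≈ $499 million.

$499 million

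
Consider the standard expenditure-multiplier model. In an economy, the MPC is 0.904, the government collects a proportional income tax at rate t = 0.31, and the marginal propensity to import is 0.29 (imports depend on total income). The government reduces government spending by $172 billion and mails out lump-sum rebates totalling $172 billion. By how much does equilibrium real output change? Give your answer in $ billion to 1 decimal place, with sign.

Expenditure multiplier = 1/(1 − c(1−t) + m) = 1/(1 − 0.904×0.69 + 0.29) = 1/0.66624 ≈ 1.501.
ΔG contributes k·ΔG = (−$172 billion) / 0.66624 ≈ −$258.2 billion.
ΔT of −$172 billion changes first-round spending by −c·ΔT = +$155.488 billion, contributing k·(−c·ΔT) = (+$155.488 billion) / 0.66624 ≈ +$233.4 billion.
Net ΔY = k(ΔG − c·ΔT) = (−$16.512 billion) / 0.66624 ≈ −$24.8 billion.

−$24.8 billion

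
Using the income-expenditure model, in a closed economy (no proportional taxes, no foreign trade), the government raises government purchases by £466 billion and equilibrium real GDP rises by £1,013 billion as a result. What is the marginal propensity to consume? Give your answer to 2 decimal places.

Implied spending multiplier k = ΔY/ΔG = 1,013/466 ≈ 2.1738.
Since k = 1/(1 − MPC), MPC = 1 − 1/k = 1 − ΔG/ΔY = 1 − 466/1,013 ≈ 0.54.

0.54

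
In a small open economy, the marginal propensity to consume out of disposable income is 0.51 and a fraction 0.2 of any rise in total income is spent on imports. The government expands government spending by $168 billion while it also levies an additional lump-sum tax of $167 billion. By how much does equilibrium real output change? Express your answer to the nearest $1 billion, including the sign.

+$120 billion

Expenditure multiplier = 1/(1 − c + m) = 1/(1 − 0.51 + 0.2) = 1/0.69 ≈ 1.449.
ΔG contributes k·ΔG = (+$168 billion) / 0.69 ≈ +$243.5 billion.
ΔT of +$167 billion changes first-round spending by −c·ΔT = −$85.17 billion, contributing k·(−c·ΔT) = (−$85.17 billion) / 0.69 ≈ −$123.4 billion.
Net ΔY = k(ΔG − c·ΔT) = (+$82.83 billion) / 0.69 ≈ +$120 billion.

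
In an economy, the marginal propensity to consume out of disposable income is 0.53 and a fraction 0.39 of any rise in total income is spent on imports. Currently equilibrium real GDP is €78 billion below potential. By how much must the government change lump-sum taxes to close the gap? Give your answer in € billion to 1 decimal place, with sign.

−€126.6 billion

Spending multiplier = 1/(1 − c + m) = 1/(1 − 0.53 + 0.39) = 1/0.86 ≈ 1.163.
Tax multiplier = −c·k = −0.53/0.86 ≈ −0.616. Need ΔY = +€78 billion, so ΔT = ΔY/(−c·k) = −(+€78 billion) × 0.86 / 0.53 ≈ −€126.6 billion.
The government should cut lump-sum taxes by €126.6 billion.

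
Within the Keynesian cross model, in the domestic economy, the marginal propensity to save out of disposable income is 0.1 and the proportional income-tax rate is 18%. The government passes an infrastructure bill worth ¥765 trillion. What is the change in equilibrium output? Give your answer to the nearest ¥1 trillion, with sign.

+¥2,920 trillion

MPC = 1 − MPS = 1 − 0.1 = 0.9.
Spending multiplier = 1/(1 − c(1−t)) = 1/(1 − 0.9×0.82) = 1/0.262 ≈ 3.817.
ΔY = k × ΔG = (+¥765 trillion) / 0.262 ≈ +¥2,920 trillion.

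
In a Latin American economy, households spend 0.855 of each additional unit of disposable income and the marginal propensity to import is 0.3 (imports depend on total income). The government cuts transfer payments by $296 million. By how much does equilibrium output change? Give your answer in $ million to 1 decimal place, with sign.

−$568.7 million

The transfer change shifts disposable income by −$296 million, so first-round consumption changes by c·ΔTR = 0.855 × (−$296 million) = −$253.08 million.
Expenditure multiplier = 1/(1 − c + m) = 1/(1 − 0.855 + 0.3) = 1/0.445 ≈ 2.247.
The transfer multiplier is c × k ≈ 1.921, so ΔY = k × (c·ΔTR) = (−$253.08 million) / 0.445 ≈ −$568.7 million.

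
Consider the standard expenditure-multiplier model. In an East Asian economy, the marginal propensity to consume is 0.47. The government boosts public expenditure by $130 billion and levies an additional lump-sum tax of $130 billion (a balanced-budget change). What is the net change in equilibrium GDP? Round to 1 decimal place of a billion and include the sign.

+$130.0 billion

Expenditure multiplier = 1/(1 − MPC) = 1/(1 − 0.47) = 1/0.53 ≈ 1.887.
ΔG contributes k·ΔG = (+$130 billion) / 0.53 ≈ +$245.3 billion.
ΔT of +$130 billion changes first-round spending by −c·ΔT = −$61.1 billion, contributing k·(−c·ΔT) = (−$61.1 billion) / 0.53 ≈ −$115.3 billion.
With ΔG = ΔT and no other leakages, the balanced-budget multiplier is 1, so ΔY = ΔG = +$130 billion.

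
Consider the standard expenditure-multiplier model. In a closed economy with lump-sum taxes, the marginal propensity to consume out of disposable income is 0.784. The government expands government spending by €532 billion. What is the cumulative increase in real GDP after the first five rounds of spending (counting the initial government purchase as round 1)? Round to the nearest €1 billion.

€1,733 billion

Round 1 adds ΔG = €532 billion; each later round is MPC = 0.784 times the previous.
After 5 rounds: 532 + 417.088 + 326.996992 + 256.365641728 + 200.990663114752 = ΔG·(1 − c^5)/(1 − c) = 532 × (1 − 0.296196766695424)/0.216 ≈ €1,733 billion.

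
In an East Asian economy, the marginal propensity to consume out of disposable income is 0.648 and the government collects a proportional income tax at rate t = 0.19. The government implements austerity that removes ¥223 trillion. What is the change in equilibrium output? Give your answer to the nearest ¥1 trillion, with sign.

Spending multiplier = 1/(1 − c(1−t)) = 1/(1 − 0.648×0.81) = 1/0.47512 ≈ 2.105.
ΔY = k × ΔG = (−¥223 trillion) / 0.47512 ≈ −¥469 trillion.

−¥469 trillion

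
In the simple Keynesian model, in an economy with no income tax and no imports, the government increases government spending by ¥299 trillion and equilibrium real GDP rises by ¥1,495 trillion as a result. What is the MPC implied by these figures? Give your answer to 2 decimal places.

0.80

Implied spending multiplier k = ΔY/ΔG = 1,495/299 = 5.
Since k = 1/(1 − MPC), MPC = 1 − 1/k = 1 − ΔG/ΔY = 1 − 299/1,495 = 0.80.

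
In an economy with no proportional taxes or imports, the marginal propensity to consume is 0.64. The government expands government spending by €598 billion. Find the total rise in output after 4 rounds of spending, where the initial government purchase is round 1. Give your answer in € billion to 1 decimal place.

€1,382.4 billion

Round 1 adds ΔG = €598 billion; each later round is MPC = 0.64 times the previous.
After 4 rounds: 598 + 382.72 + 244.9408 + 156.762112 = ΔG·(1 − c^4)/(1 − c) = 598 × (1 − 0.16777216)/0.36 ≈ €1,382.4 billion.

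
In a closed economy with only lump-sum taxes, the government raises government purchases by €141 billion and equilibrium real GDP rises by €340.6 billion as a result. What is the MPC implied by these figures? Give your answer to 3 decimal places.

Implied spending multiplier k = ΔY/ΔG = 340.6/141 ≈ 2.4156.
Since k = 1/(1 − MPC), MPC = 1 − 1/k = 1 − ΔG/ΔY = 1 − 141/340.6 ≈ 0.586.

0.586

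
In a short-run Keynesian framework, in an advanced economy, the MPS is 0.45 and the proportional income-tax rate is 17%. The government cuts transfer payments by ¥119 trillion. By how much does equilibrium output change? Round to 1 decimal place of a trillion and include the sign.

−¥120.4 trillion

MPC = 1 − MPS = 1 − 0.45 = 0.55.
The transfer change shifts disposable income by −¥119 trillion, so first-round consumption changes by c·ΔTR = 0.55 × (−¥119 trillion) = −¥65.45 trillion.
Expenditure multiplier = 1/(1 − c(1−t)) = 1/(1 − 0.55×0.83) = 1/0.5435 ≈ 1.84.
The transfer multiplier is c × k ≈ 1.012, so ΔY = k × (c·ΔTR) = (−¥65.45 trillion) / 0.5435 ≈ −¥120.4 trillion.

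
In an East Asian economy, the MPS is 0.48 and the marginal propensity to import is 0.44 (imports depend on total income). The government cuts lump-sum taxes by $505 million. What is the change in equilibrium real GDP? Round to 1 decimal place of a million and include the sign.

+$285.4 million

MPC = 1 − MPS = 1 − 0.48 = 0.52.
A lump-sum tax change of −$505 million shifts disposable income by +$505 million; first-round consumption changes by −c × ΔT = −0.52 × (−$505 million) = +$262.6 million.
Expenditure multiplier = 1/(1 − c + m) = 1/(1 − 0.52 + 0.44) = 1/0.92 ≈ 1.087.
The tax multiplier is −c × k ≈ −0.565, so ΔY = k × (−c·ΔT) = (+$262.6 million) / 0.92 ≈ +$285.4 million.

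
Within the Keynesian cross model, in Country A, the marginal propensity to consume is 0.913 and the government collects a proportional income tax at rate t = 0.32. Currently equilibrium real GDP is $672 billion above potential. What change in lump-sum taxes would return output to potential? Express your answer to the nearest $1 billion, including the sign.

Spending multiplier = 1/(1 − c(1−t)) = 1/(1 − 0.913×0.68) = 1/0.37916 ≈ 2.637.
Tax multiplier = −c·k = −0.913/0.37916 ≈ −2.408. Need ΔY = −$672 billion, so ΔT = ΔY/(−c·k) = −(−$672 billion) × 0.37916 / 0.913 ≈ +$279 billion.
The government should raise lump-sum taxes by $279 billion.

+$279 billion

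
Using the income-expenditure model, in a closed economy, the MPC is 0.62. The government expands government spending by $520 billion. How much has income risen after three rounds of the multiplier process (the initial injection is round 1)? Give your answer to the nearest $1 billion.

Round 1 adds ΔG = $520 billion; each later round is MPC = 0.62 times the previous.
After 3 rounds: 520 + 322.4 + 199.888 = ΔG·(1 − c^3)/(1 − c) = 520 × (1 − 0.238328)/0.38 ≈ $1,042 billion.

$1,042 billion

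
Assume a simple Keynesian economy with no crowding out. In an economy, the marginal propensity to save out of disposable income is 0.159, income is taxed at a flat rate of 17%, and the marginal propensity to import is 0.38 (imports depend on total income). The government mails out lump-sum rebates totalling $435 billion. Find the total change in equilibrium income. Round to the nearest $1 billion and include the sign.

+$536 billion

MPC = 1 − MPS = 1 − 0.159 = 0.841.
A lump-sum tax change of −$435 billion shifts disposable income by +$435 billion; first-round consumption changes by −c × ΔT = −0.841 × (−$435 billion) = +$365.835 billion.
Expenditure multiplier = 1/(1 − c(1−t) + m) = 1/(1 − 0.841×0.83 + 0.38) = 1/0.68197 ≈ 1.466.
The tax multiplier is −c × k ≈ −1.233, so ΔY = k × (−c·ΔT) = (+$365.835 billion) / 0.68197 ≈ +$536 billion.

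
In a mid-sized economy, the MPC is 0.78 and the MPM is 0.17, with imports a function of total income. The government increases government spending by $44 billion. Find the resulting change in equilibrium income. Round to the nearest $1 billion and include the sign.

+$113 billion

Spending multiplier = 1/(1 − c + m) = 1/(1 − 0.78 + 0.17) = 1/0.39 ≈ 2.564.
ΔY = k × ΔG = (+$44 billion) / 0.39 ≈ +$113 billion.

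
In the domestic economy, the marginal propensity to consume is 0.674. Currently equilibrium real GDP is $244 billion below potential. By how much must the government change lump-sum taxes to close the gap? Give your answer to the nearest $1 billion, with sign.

−$118 billion

Spending multiplier = 1/(1 − MPC) = 1/(1 − 0.674) = 1/0.326 ≈ 3.067.
Tax multiplier = −c·k = −0.674/0.326 ≈ −2.067. Need ΔY = +$244 billion, so ΔT = ΔY/(−c·k) = −(+$244 billion) × 0.326 / 0.674 ≈ −$118 billion.
The government should cut lump-sum taxes by $118 billion.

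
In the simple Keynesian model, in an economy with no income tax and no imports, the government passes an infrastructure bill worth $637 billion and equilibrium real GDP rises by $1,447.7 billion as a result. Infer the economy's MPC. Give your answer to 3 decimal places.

Implied spending multiplier k = ΔY/ΔG = 1,447.7/637 ≈ 2.2727.
Since k = 1/(1 − MPC), MPC = 1 − 1/k = 1 − ΔG/ΔY = 1 − 637/1,447.7 ≈ 0.560.

0.560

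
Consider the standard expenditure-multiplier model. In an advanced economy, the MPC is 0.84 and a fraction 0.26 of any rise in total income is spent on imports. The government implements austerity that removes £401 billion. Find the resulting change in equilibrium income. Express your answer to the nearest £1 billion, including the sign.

−£955 billion

Government-spending multiplier = 1/(1 − c + m) = 1/(1 − 0.84 + 0.26) = 1/0.42 ≈ 2.381.
ΔY = k × ΔG = (−£401 billion) / 0.42 ≈ −£955 billion.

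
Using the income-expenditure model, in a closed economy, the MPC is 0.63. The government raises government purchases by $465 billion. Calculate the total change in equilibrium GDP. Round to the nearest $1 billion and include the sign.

Government-spending multiplier = 1/(1 − MPC) = 1/(1 − 0.63) = 1/0.37 ≈ 2.703.
ΔY = k × ΔG = (+$465 billion) / 0.37 ≈ +$1,257 billion.

+$1,257 billion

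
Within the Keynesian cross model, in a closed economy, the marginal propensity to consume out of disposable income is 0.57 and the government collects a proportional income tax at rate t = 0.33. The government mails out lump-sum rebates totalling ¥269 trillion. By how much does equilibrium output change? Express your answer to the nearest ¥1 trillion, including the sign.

A lump-sum tax change of −¥269 trillion shifts disposable income by +¥269 trillion; first-round consumption changes by −c × ΔT = −0.57 × (−¥269 trillion) = +¥153.33 trillion.
Expenditure multiplier = 1/(1 − c(1−t)) = 1/(1 − 0.57×0.67) = 1/0.6181 ≈ 1.618.
The tax multiplier is −c × k ≈ −0.922, so ΔY = k × (−c·ΔT) = (+¥153.33 trillion) / 0.6181 ≈ +¥248 trillion.

+¥248 trillion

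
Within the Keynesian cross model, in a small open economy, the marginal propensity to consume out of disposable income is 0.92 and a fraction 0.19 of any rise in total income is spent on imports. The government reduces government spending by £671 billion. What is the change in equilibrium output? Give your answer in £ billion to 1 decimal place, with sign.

−£2,485.2 billion

Expenditure multiplier = 1/(1 − c + m) = 1/(1 − 0.92 + 0.19) = 1/0.27 ≈ 3.704.
ΔY = k × ΔG = (−£671 billion) / 0.27 ≈ −£2,485.2 billion.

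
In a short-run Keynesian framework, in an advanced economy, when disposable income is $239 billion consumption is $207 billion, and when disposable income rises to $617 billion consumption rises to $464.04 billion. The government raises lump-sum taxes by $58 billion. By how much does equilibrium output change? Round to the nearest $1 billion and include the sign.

MPC = ΔC/ΔYd = (464.04 − 207)/(617 − 239) = 257.04/378 = 0.68.
A lump-sum tax change of +$58 billion shifts disposable income by −$58 billion; first-round consumption changes by −c × ΔT = −0.68 × (+$58 billion) = −$39.44 billion.
Expenditure multiplier = 1/(1 − MPC) = 1/(1 − 0.68) = 1/0.32 = 3.125.
The tax multiplier is −c × k = −2.125, so ΔY = k × (−c·ΔT) = (−$39.44 billion) / 0.32 ≈ −$123 billion.

−$123 billion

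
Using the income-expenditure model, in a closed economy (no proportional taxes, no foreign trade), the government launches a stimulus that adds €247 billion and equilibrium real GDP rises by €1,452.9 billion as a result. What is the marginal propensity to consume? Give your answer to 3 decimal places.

0.830

Implied spending multiplier k = ΔY/ΔG = 1,452.9/247 ≈ 5.8822.
Since k = 1/(1 − MPC), MPC = 1 − 1/k = 1 − ΔG/ΔY = 1 − 247/1,452.9 ≈ 0.830.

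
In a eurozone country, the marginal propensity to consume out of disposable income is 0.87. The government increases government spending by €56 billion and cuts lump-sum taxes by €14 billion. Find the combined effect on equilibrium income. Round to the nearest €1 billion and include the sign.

Expenditure multiplier = 1/(1 − MPC) = 1/(1 − 0.87) = 1/0.13 ≈ 7.692.
ΔG contributes k·ΔG = (+€56 billion) / 0.13 ≈ +€430.8 billion.
ΔT of −€14 billion changes first-round spending by −c·ΔT = +€12.18 billion, contributing k·(−c·ΔT) = (+€12.18 billion) / 0.13 ≈ +€93.7 billion.
Net ΔY = k(ΔG − c·ΔT) = (+€68.18 billion) / 0.13 ≈ +€524 billion.

+€524 billion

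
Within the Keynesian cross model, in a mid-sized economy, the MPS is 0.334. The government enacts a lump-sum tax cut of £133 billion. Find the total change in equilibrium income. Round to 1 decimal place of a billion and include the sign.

+£265.2 billion

MPC = 1 − MPS = 1 − 0.334 = 0.666.
A lump-sum tax change of −£133 billion shifts disposable income by +£133 billion; first-round consumption changes by −c × ΔT = −0.666 × (−£133 billion) = +£88.578 billion.
Expenditure multiplier = 1/(1 − MPC) = 1/(1 − 0.666) = 1/0.334 ≈ 2.994.
The tax multiplier is −c × k ≈ −1.994, so ΔY = k × (−c·ΔT) = (+£88.578 billion) / 0.334 ≈ +£265.2 billion.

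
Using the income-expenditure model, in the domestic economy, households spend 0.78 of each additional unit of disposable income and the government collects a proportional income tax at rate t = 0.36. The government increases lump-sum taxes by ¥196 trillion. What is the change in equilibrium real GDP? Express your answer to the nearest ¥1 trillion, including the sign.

−¥305 trillion

A lump-sum tax change of +¥196 trillion shifts disposable income by −¥196 trillion; first-round consumption changes by −c × ΔT = −0.78 × (+¥196 trillion) = −¥152.88 trillion.
Expenditure multiplier = 1/(1 − c(1−t)) = 1/(1 − 0.78×0.64) = 1/0.5008 ≈ 1.997.
The tax multiplier is −c × k ≈ −1.558, so ΔY = k × (−c·ΔT) = (−¥152.88 trillion) / 0.5008 ≈ −¥305 trillion.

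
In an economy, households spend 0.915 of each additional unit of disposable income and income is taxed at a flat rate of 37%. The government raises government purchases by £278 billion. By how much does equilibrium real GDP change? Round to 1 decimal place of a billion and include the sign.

Expenditure multiplier = 1/(1 − c(1−t)) = 1/(1 − 0.915×0.63) = 1/0.42355 ≈ 2.361.
ΔY = k × ΔG = (+£278 billion) / 0.42355 ≈ +£656.4 billion.

+£656.4 billion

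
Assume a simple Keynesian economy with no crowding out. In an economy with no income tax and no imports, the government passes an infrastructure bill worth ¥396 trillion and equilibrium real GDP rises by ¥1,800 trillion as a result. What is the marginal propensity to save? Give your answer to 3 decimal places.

0.220

Implied spending multiplier k = ΔY/ΔG = 1,800/396 ≈ 4.5455.
Since k = 1/(1 − MPC), MPC = 1 − 1/k = 1 − ΔG/ΔY = 1 − 396/1,800 = 0.780.
MPS = 1 − MPC = 0.220.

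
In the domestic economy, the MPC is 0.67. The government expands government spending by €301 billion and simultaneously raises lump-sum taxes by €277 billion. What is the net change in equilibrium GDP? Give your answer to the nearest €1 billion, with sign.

Expenditure multiplier = 1/(1 − MPC) = 1/(1 − 0.67) = 1/0.33 ≈ 3.03.
ΔG contributes k·ΔG = (+€301 billion) / 0.33 ≈ +€912.1 billion.
ΔT of +€277 billion changes first-round spending by −c·ΔT = −€185.59 billion, contributing k·(−c·ΔT) = (−€185.59 billion) / 0.33 ≈ −€562.4 billion.
Net ΔY = k(ΔG − c·ΔT) = (+€115.41 billion) / 0.33 ≈ +€350 billion.

+€350 billion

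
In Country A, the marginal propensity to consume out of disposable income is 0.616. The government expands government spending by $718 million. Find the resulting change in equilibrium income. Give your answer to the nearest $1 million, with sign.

Expenditure multiplier = 1/(1 − MPC) = 1/(1 − 0.616) = 1/0.384 ≈ 2.604.
ΔY = k × ΔG = (+$718 million) / 0.384 ≈ +$1,870 million.

+$1,870 million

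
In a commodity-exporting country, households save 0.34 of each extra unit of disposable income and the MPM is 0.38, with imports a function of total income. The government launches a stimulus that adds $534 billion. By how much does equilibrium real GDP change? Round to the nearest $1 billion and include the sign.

MPC = 1 − MPS = 1 − 0.34 = 0.66.
Expenditure multiplier = 1/(1 − c + m) = 1/(1 − 0.66 + 0.38) = 1/0.72 ≈ 1.389.
ΔY = k × ΔG = (+$534 billion) / 0.72 ≈ +$742 billion.

+$742 billion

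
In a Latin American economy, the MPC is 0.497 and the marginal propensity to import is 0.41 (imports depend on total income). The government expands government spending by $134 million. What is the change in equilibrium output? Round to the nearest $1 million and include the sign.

+$147 million

Expenditure multiplier = 1/(1 − c + m) = 1/(1 − 0.497 + 0.41) = 1/0.913 ≈ 1.095.
ΔY = k × ΔG = (+$134 million) / 0.913 ≈ +$147 million.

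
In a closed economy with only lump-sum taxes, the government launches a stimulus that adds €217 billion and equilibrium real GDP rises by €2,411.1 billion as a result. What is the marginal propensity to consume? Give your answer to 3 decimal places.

0.910

Implied spending multiplier k = ΔY/ΔG = 2,411.1/217 ≈ 11.1111.
Since k = 1/(1 − MPC), MPC = 1 − 1/k = 1 − ΔG/ΔY = 1 − 217/2,411.1 ≈ 0.910.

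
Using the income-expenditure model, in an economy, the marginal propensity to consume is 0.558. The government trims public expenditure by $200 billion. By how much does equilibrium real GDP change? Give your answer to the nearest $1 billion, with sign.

Spending multiplier = 1/(1 − MPC) = 1/(1 − 0.558) = 1/0.442 ≈ 2.262.
ΔY = k × ΔG = (−$200 billion) / 0.442 ≈ −$452 billion.

−$452 billion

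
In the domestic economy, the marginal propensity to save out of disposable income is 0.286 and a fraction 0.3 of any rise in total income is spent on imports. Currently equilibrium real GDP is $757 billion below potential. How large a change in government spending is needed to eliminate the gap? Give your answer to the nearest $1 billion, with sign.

+$444 billion

MPC = 1 − MPS = 1 − 0.286 = 0.714.
Spending multiplier = 1/(1 − c + m) = 1/(1 − 0.714 + 0.3) = 1/0.586 ≈ 1.706.
Need ΔY = +$757 billion, so ΔG = ΔY/k = (+$757 billion) × 0.586 ≈ +$444 billion.
The government should increase government spending by $444 billion.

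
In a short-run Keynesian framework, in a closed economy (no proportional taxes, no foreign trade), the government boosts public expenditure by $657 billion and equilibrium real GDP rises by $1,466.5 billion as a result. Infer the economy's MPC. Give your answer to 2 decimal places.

Implied spending multiplier k = ΔY/ΔG = 1,466.5/657 ≈ 2.2321.
Since k = 1/(1 − MPC), MPC = 1 − 1/k = 1 − ΔG/ΔY = 1 − 657/1,466.5 ≈ 0.55.

0.55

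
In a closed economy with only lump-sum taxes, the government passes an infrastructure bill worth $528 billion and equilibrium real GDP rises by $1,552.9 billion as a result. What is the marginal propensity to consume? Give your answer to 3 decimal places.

0.660

Implied spending multiplier k = ΔY/ΔG = 1,552.9/528 ≈ 2.9411.
Since k = 1/(1 − MPC), MPC = 1 − 1/k = 1 − ΔG/ΔY = 1 − 528/1,552.9 ≈ 0.660.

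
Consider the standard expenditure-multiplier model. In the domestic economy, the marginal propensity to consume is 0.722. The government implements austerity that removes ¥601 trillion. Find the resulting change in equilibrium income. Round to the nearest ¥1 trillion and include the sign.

−¥2,162 trillion

Expenditure multiplier = 1/(1 − MPC) = 1/(1 − 0.722) = 1/0.278 ≈ 3.597.
ΔY = k × ΔG = (−¥601 trillion) / 0.278 ≈ −¥2,162 trillion.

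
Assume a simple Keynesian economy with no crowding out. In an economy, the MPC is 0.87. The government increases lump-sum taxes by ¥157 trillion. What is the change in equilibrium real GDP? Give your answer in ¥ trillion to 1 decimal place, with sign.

−¥1,050.7 trillion

A lump-sum tax change of +¥157 trillion shifts disposable income by −¥157 trillion; first-round consumption changes by −c × ΔT = −0.87 × (+¥157 trillion) = −¥136.59 trillion.
Expenditure multiplier = 1/(1 − MPC) = 1/(1 − 0.87) = 1/0.13 ≈ 7.692.
The tax multiplier is −c × k ≈ −6.692, so ΔY = k × (−c·ΔT) = (−¥136.59 trillion) / 0.13 ≈ −¥1,050.7 trillion.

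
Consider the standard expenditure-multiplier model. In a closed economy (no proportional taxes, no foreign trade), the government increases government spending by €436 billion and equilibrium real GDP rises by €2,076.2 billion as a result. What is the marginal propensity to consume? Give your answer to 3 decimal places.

0.790

Implied spending multiplier k = ΔY/ΔG = 2,076.2/436 ≈ 4.7619.
Since k = 1/(1 − MPC), MPC = 1 − 1/k = 1 − ΔG/ΔY = 1 − 436/2,076.2 ≈ 0.790.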